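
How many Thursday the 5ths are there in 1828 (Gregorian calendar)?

1

Check the 5th of each month of 1828: Jan 5: Sat, Feb 5: Tue, Mar 5: Wed, Apr 5: Sat, May 5: Mon, Jun 5: Thu, Jul 5: Sat, Aug 5: Tue, Sep 5: Fri, Oct 5: Sun, Nov 5: Wed, Dec 5: Fri.
Thursday occurs in June — 1 month.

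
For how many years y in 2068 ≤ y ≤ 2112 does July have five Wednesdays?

20

July has 31 days; it has five Wednesdays when Wednesday falls among the first (month-length − 28) days — i.e. when July 1 is one of Wednesday/Tuesday/Monday.
July 1 by year: 2068:Sun 2069:Mon✓ 2070:Tue✓ 2071:Wed✓ 2072:Fri 2073:Sat 2074:Sun 2075:Mon✓ 2076:Wed✓ 2077:Thu 2078:Fri 2079:Sat 2080:Mon✓ 2081:Tue✓ 2082:Wed✓ …(15 more)… 2098:Tue✓ 2099:Wed✓ 2100:Thu 2101:Fri 2102:Sat 2103:Sun 2104:Tue✓ 2105:Wed✓ 2106:Thu 2107:Fri 2108:Sun 2109:Mon✓ 2110:Tue✓ 2111:Wed✓ 2112:Fri
Years with five Wednesdays: 2069, 2070, 2071, 2075, 2076, 2080, 2081, 2082, 2086, 2087, 2092, 2093, 2097, 2098, 2099, 2104, 2105, 2109, 2110, 2111 → 20.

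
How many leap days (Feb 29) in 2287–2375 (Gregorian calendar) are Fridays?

Leap years in 2287–2375: 21 of them.
Feb 29 weekday advances by 5 (mod 7) from one leap year to the next four years later (or differs when a century non-leap intervenes).
Leap-day weekdays: 2288:Wed 2292:Mon 2296:Sat 2304:Mon 2308:Sat 2312:Thu 2316:Tue 2320:Sun 2324:Fri✓ 2328:Wed 2332:Mon 2336:Sat 2340:Thu 2344:Tue 2348:Sun 2352:Fri✓ 2356:Wed 2360:Mon 2364:Sat 2368:Thu 2372:Tue
Friday: 2324, 2352 → 2.

2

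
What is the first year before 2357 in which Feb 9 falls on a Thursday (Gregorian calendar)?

2356

From one year to the next, a fixed date's weekday advances by 1, or by 2 when a Feb 29 lies between the two dates.
2357: February 9 is Saturday.
2356: Thursday (−2)
Feb 9 falls on a Thursday in 2356.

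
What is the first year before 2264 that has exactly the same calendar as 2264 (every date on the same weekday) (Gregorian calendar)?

Two years share a calendar iff Jan 1 falls on the same weekday and both are leap or both are common. 2264: Jan 1 is Friday, leap year.
2263: Jan 1 Thursday, common
2262: Jan 1 Wednesday, common
2261: Jan 1 Tuesday, common
2260: Jan 1 Sunday, leap
2259: Jan 1 Saturday, common
2258: Jan 1 Friday, common
2257: Jan 1 Thursday, common
2256: Jan 1 Tuesday, leap
2255: Jan 1 Monday, common
2254: Jan 1 Sunday, common
2253: Jan 1 Saturday, common
2252: Jan 1 Thursday, leap
2251: Jan 1 Wednesday, common
2250: Jan 1 Tuesday, common
2249: Jan 1 Monday, common
2248: Jan 1 Saturday, leap
2247: Jan 1 Friday, common
2246: Jan 1 Thursday, common
2245: Jan 1 Wednesday, common
2244: Jan 1 Monday, leap
2243: Jan 1 Sunday, common
2242: Jan 1 Saturday, common
2241: Jan 1 Friday, common
2240: Jan 1 Wednesday, leap
2239: Jan 1 Tuesday, common
2238: Jan 1 Monday, common
2237: Jan 1 Sunday, common
2236: Jan 1 Friday, leap
2236 matches on both conditions.

2236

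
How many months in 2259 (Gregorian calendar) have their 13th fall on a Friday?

1

Check the 13th of each month of 2259: Jan 13: Thu, Feb 13: Sun, Mar 13: Sun, Apr 13: Wed, May 13: Fri, Jun 13: Mon, Jul 13: Wed, Aug 13: Sat, Sep 13: Tue, Oct 13: Thu, Nov 13: Sun, Dec 13: Tue.
Friday occurs in May — 1 month.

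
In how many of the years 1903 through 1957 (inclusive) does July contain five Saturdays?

24

July has 31 days; it has five Saturdays when Saturday falls among the first (month-length − 28) days — i.e. when July 1 is one of Saturday/Friday/Thursday.
July 1 by year: 1903:Wed 1904:Fri✓ 1905:Sat✓ 1906:Sun 1907:Mon 1908:Wed 1909:Thu✓ 1910:Fri✓ 1911:Sat✓ 1912:Mon 1913:Tue 1914:Wed 1915:Thu✓ 1916:Sat✓ 1917:Sun …(25 more)… 1943:Thu✓ 1944:Sat✓ 1945:Sun 1946:Mon 1947:Tue 1948:Thu✓ 1949:Fri✓ 1950:Sat✓ 1951:Sun 1952:Tue 1953:Wed 1954:Thu✓ 1955:Fri✓ 1956:Sun 1957:Mon
Years with five Saturdays: 1904, 1905, 1909, 1910, 1911, 1915, 1916, 1920, 1921, 1922, 1926, 1927, 1932, 1933, 1937, 1938, 1939, 1943, 1944, 1948, 1949, 1950, 1954, 1955 → 24.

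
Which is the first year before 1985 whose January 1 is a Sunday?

Jan 1 advances by 2 weekdays after a leap year and by 1 after a common year.
1985: Jan 1 is Tuesday.
1984: Sunday (leap)
1984 begins on a Sunday

1984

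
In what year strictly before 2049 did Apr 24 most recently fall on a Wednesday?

From one year to the next, a fixed date's weekday advances by 1, or by 2 when a Feb 29 lies between the two dates.
2049: April 24 is Saturday.
2048: Friday (−1)
2047: Wednesday (−2)
Apr 24 falls on a Wednesday in 2047.

2047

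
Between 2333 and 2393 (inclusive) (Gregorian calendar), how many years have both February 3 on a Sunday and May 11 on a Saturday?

7

Check each year's weekday for February 3 and May 11:
  2333: Fri/Thu  2334: Sat/Fri  2335: Sun/Sat ✓  2336: Mon/Mon  2337: Wed/Tue  2338: Thu/Wed  2339: Fri/Thu  2340: Sat/Sat  2341: Mon/Sun  2342: Tue/Mon  2343: Wed/Tue  2344: Thu/Thu  2345: Sat/Fri  2346: Sun/Sat ✓  …(33 more)…  2380: Sun/Sun  2381: Tue/Mon  2382: Wed/Tue  2383: Thu/Wed  2384: Fri/Fri  2385: Sun/Sat ✓  2386: Mon/Sun  2387: Tue/Mon  2388: Wed/Wed  2389: Fri/Thu  2390: Sat/Fri  2391: Sun/Sat ✓  2392: Mon/Mon  2393: Wed/Tue
Both conditions hold in: 2335, 2346, 2357, 2363, 2374, 2385, 2391 — 7.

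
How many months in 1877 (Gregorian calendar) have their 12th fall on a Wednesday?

Check the 12th of each month of 1877: Jan 12: Fri, Feb 12: Mon, Mar 12: Mon, Apr 12: Thu, May 12: Sat, Jun 12: Tue, Jul 12: Thu, Aug 12: Sun, Sep 12: Wed, Oct 12: Fri, Nov 12: Mon, Dec 12: Wed.
Wednesday occurs in September, December — 2 months.

2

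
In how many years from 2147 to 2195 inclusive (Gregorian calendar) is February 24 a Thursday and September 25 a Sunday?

5

Check each year's weekday for February 24 and September 25:
  2147: Fri/Mon  2148: Sat/Wed  2149: Mon/Thu  2150: Tue/Fri  2151: Wed/Sat  2152: Thu/Mon  2153: Sat/Tue  2154: Sun/Wed  2155: Mon/Thu  2156: Tue/Sat  2157: Thu/Sun ✓  2158: Fri/Mon  2159: Sat/Tue  2160: Sun/Thu  …(21 more)…  2182: Sun/Wed  2183: Mon/Thu  2184: Tue/Sat  2185: Thu/Sun ✓  2186: Fri/Mon  2187: Sat/Tue  2188: Sun/Thu  2189: Tue/Fri  2190: Wed/Sat  2191: Thu/Sun ✓  2192: Fri/Tue  2193: Sun/Wed  2194: Mon/Thu  2195: Tue/Fri
Both conditions hold in: 2157, 2163, 2174, 2185, 2191 — 5.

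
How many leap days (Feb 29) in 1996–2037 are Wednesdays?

Leap years in 1996–2037: 11 of them.
Feb 29 weekday advances by 5 (mod 7) from one leap year to the next four years later (or differs when a century non-leap intervenes).
Leap-day weekdays: 1996:Thu 2000:Tue 2004:Sun 2008:Fri 2012:Wed✓ 2016:Mon 2020:Sat 2024:Thu 2028:Tue 2032:Sun 2036:Fri
Wednesday: 2012 → 1.

1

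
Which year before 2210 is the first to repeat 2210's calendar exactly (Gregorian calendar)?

2198

Two years share a calendar iff Jan 1 falls on the same weekday and both are leap or both are common. 2210: Jan 1 is Monday, common year.
2209: Jan 1 Sunday, common
2208: Jan 1 Friday, leap
2207: Jan 1 Thursday, common
2206: Jan 1 Wednesday, common
2205: Jan 1 Tuesday, common
2204: Jan 1 Sunday, leap
2203: Jan 1 Saturday, common
2202: Jan 1 Friday, common
2201: Jan 1 Thursday, common
2200: Jan 1 Wednesday, common
2199: Jan 1 Tuesday, common
2198: Jan 1 Monday, common
2198 matches on both conditions.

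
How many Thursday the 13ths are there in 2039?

2

Check the 13th of each month of 2039: Jan 13: Thu, Feb 13: Sun, Mar 13: Sun, Apr 13: Wed, May 13: Fri, Jun 13: Mon, Jul 13: Wed, Aug 13: Sat, Sep 13: Tue, Oct 13: Thu, Nov 13: Sun, Dec 13: Tue.
Thursday occurs in January, October — 2 months.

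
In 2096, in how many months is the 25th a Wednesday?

Check the 25th of each month of 2096: Jan 25: Wed, Feb 25: Sat, Mar 25: Sun, Apr 25: Wed, May 25: Fri, Jun 25: Mon, Jul 25: Wed, Aug 25: Sat, Sep 25: Tue, Oct 25: Thu, Nov 25: Sun, Dec 25: Tue.
Wednesday occurs in January, April, July — 3 months.

3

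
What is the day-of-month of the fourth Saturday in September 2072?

24

September 1, 2072 is a Thursday, so the first Saturday is the 3rd.
The fourth Saturday is 3 + 21 = 24.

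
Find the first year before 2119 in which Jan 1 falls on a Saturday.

2118

Jan 1 advances by 2 weekdays after a leap year and by 1 after a common year.
2119: Jan 1 is Sunday.
2118: Saturday
2118 begins on a Saturday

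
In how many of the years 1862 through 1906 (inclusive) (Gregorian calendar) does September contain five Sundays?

September has 30 days; it has five Sundays when Sunday falls among the first (month-length − 28) days — i.e. when September 1 is one of Sunday/Saturday.
September 1 by year: 1862:Mon 1863:Tue 1864:Thu 1865:Fri 1866:Sat✓ 1867:Sun✓ 1868:Tue 1869:Wed 1870:Thu 1871:Fri 1872:Sun✓ 1873:Mon 1874:Tue 1875:Wed 1876:Fri …(15 more)… 1892:Thu 1893:Fri 1894:Sat✓ 1895:Sun✓ 1896:Tue 1897:Wed 1898:Thu 1899:Fri 1900:Sat✓ 1901:Sun✓ 1902:Mon 1903:Tue 1904:Thu 1905:Fri 1906:Sat✓
Years with five Sundays: 1866, 1867, 1872, 1877, 1878, 1883, 1888, 1889, 1894, 1895, 1900, 1901, 1906 → 13.

13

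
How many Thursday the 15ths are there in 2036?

1

Check the 15th of each month of 2036: Jan 15: Tue, Feb 15: Fri, Mar 15: Sat, Apr 15: Tue, May 15: Thu, Jun 15: Sun, Jul 15: Tue, Aug 15: Fri, Sep 15: Mon, Oct 15: Wed, Nov 15: Sat, Dec 15: Mon.
Thursday occurs in May — 1 month.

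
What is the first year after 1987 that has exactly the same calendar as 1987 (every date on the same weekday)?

Two years share a calendar iff Jan 1 falls on the same weekday and both are leap or both are common. 1987: Jan 1 is Thursday, common year.
1988: Jan 1 Friday, leap
1989: Jan 1 Sunday, common
1990: Jan 1 Monday, common
1991: Jan 1 Tuesday, common
1992: Jan 1 Wednesday, leap
1993: Jan 1 Friday, common
1994: Jan 1 Saturday, common
1995: Jan 1 Sunday, common
1996: Jan 1 Monday, leap
1997: Jan 1 Wednesday, common
1998: Jan 1 Thursday, common
1998 matches on both conditions.

1998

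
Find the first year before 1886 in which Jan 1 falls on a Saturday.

Jan 1 advances by 2 weekdays after a leap year and by 1 after a common year.
1886: Jan 1 is Friday.
1885: Thursday
1884: Tuesday (leap)
1883: Monday
1882: Sunday
1881: Saturday
1881 begins on a Saturday

1881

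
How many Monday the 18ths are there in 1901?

Check the 18th of each month of 1901: Jan 18: Fri, Feb 18: Mon, Mar 18: Mon, Apr 18: Thu, May 18: Sat, Jun 18: Tue, Jul 18: Thu, Aug 18: Sun, Sep 18: Wed, Oct 18: Fri, Nov 18: Mon, Dec 18: Wed.
Monday occurs in February, March, November — 3 months.

3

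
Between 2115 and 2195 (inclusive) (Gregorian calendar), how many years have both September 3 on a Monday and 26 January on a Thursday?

Check each year's weekday for September 3 and 26 January:
  2115: Tue/Sat  2116: Thu/Sun  2117: Fri/Tue  2118: Sat/Wed  2119: Sun/Thu  2120: Tue/Fri  2121: Wed/Sun  2122: Thu/Mon  2123: Fri/Tue  2124: Sun/Wed  2125: Mon/Fri  2126: Tue/Sat  2127: Wed/Sun  2128: Fri/Mon  …(53 more)…  2182: Tue/Sat  2183: Wed/Sun  2184: Fri/Mon  2185: Sat/Wed  2186: Sun/Thu  2187: Mon/Fri  2188: Wed/Sat  2189: Thu/Mon  2190: Fri/Tue  2191: Sat/Wed  2192: Mon/Thu ✓  2193: Tue/Sat  2194: Wed/Sun  2195: Thu/Mon
Both conditions hold in: 2136, 2164, 2192 — 3.

3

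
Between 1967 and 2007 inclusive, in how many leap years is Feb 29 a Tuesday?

Leap years in 1967–2007: 10 of them.
Feb 29 weekday advances by 5 (mod 7) from one leap year to the next four years later (or differs when a century non-leap intervenes).
Leap-day weekdays: 1968:Thu 1972:Tue✓ 1976:Sun 1980:Fri 1984:Wed 1988:Mon 1992:Sat 1996:Thu 2000:Tue✓ 2004:Sun
Tuesday: 1972, 2000 → 2.

2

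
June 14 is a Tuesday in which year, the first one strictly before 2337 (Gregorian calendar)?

From one year to the next, a fixed date's weekday advances by 1, or by 2 when a Feb 29 lies between the two dates.
2337: June 14 is Monday.
2336: Sunday (−1)
2335: Friday (−2)
2334: Thursday (−1)
2333: Wednesday (−1)
2332: Tuesday (−1)
June 14 falls on a Tuesday in 2332.

2332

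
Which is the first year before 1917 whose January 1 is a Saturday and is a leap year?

Jan 1 advances by 2 weekdays after a leap year and by 1 after a common year.
1917: Jan 1 is Monday.
1916: Saturday (leap)
1916 begins on a Saturday and is a leap year.

1916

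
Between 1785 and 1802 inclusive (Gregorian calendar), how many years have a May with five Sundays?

8

May has 31 days; it has five Sundays when Sunday falls among the first (month-length − 28) days — i.e. when May 1 is one of Sunday/Saturday/Friday.
May 1 by year: 1785:Sun✓ 1786:Mon 1787:Tue 1788:Thu 1789:Fri✓ 1790:Sat✓ 1791:Sun✓ 1792:Tue 1793:Wed 1794:Thu 1795:Fri✓ 1796:Sun✓ 1797:Mon 1798:Tue 1799:Wed 1800:Thu 1801:Fri✓ 1802:Sat✓
Years with five Sundays: 1785, 1789, 1790, 1791, 1795, 1796, 1801, 1802 → 8.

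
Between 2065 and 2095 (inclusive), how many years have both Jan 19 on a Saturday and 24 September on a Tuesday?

Check each year's weekday for Jan 19 and 24 September:
  2065: Mon/Thu  2066: Tue/Fri  2067: Wed/Sat  2068: Thu/Mon  2069: Sat/Tue ✓  2070: Sun/Wed  2071: Mon/Thu  2072: Tue/Sat  2073: Thu/Sun  2074: Fri/Mon  2075: Sat/Tue ✓  2076: Sun/Thu  2077: Tue/Fri  2078: Wed/Sat  …(3 more)…  2082: Mon/Thu  2083: Tue/Fri  2084: Wed/Sun  2085: Fri/Mon  2086: Sat/Tue ✓  2087: Sun/Wed  2088: Mon/Fri  2089: Wed/Sat  2090: Thu/Sun  2091: Fri/Mon  2092: Sat/Wed  2093: Mon/Thu  2094: Tue/Fri  2095: Wed/Sat
Both conditions hold in: 2069, 2075, 2086 — 3.

3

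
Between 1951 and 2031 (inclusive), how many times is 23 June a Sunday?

12

Track 23 June's weekday year by year (advancing +1, or +2 across a Feb 29):
  1951: Sat  1952: Mon (+2)  1953: Tue (+1)  1954: Wed (+1)  1955: Thu (+1)
  1956: Sat (+2)  1957: Sun (+1) ✓  1958: Mon (+1)  1959: Tue (+1)  1960: Thu (+2)
  1961: Fri (+1)  1962: Sat (+1)  1963: Sun (+1) ✓  1964: Tue (+2)  … (53 more years) …
  2018: Sat (+1)  2019: Sun (+1) ✓  2020: Tue (+2)  2021: Wed (+1)  2022: Thu (+1)
  2023: Fri (+1)  2024: Sun (+2) ✓  2025: Mon (+1)  2026: Tue (+1)  2027: Wed (+1)
  2028: Fri (+2)  2029: Sat (+1)  2030: Sun (+1) ✓  2031: Mon (+1)
Sunday years: 1957, 1963, 1968, 1974, 1985, 1991, 1996, 2002, 2013, 2019, 2024, 2030 — 12 in total.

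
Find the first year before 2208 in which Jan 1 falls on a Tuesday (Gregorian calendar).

2205

Jan 1 advances by 2 weekdays after a leap year and by 1 after a common year.
2208: Jan 1 is Friday (leap).
2207: Thursday
2206: Wednesday
2205: Tuesday
2205 begins on a Tuesday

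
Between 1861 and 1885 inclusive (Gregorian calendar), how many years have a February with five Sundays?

February has 28 days (29 in leap years); it has five Sundays when Sunday falls among the first (month-length − 28) days — i.e. when February 1 is Sunday in a leap year (never in a common year).
February 1 by year: 1861:Fri 1862:Sat 1863:Sun 1864:Mon 1865:Wed 1866:Thu 1867:Fri 1868:Sat 1869:Mon 1870:Tue 1871:Wed 1872:Thu 1873:Sat 1874:Sun 1875:Mon 1876:Tue 1877:Thu 1878:Fri 1879:Sat 1880:Sun✓ 1881:Tue 1882:Wed 1883:Thu 1884:Fri 1885:Sun
Years with five Sundays: 1880 → 1.

1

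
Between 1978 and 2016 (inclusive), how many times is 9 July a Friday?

Track 9 July's weekday year by year (advancing +1, or +2 across a Feb 29):
  1978: Sun  1979: Mon (+1)  1980: Wed (+2)  1981: Thu (+1)  1982: Fri (+1) ✓
  1983: Sat (+1)  1984: Mon (+2)  1985: Tue (+1)  1986: Wed (+1)  1987: Thu (+1)
  1988: Sat (+2)  1989: Sun (+1)  1990: Mon (+1)  1991: Tue (+1)  … (11 more years) …
  2003: Wed (+1)  2004: Fri (+2) ✓  2005: Sat (+1)  2006: Sun (+1)  2007: Mon (+1)
  2008: Wed (+2)  2009: Thu (+1)  2010: Fri (+1) ✓  2011: Sat (+1)  2012: Mon (+2)
  2013: Tue (+1)  2014: Wed (+1)  2015: Thu (+1)  2016: Sat (+2)
Friday years: 1982, 1993, 1999, 2004, 2010 — 5 in total.

5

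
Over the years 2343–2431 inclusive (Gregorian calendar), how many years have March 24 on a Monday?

13

Track March 24's weekday year by year (advancing +1, or +2 across a Feb 29):
  2343: Wed  2344: Fri (+2)  2345: Sat (+1)  2346: Sun (+1)  2347: Mon (+1) ✓
  2348: Wed (+2)  2349: Thu (+1)  2350: Fri (+1)  2351: Sat (+1)  2352: Mon (+2) ✓
  2353: Tue (+1)  2354: Wed (+1)  2355: Thu (+1)  2356: Sat (+2)  … (61 more years) …
  2418: Sat (+1)  2419: Sun (+1)  2420: Tue (+2)  2421: Wed (+1)  2422: Thu (+1)
  2423: Fri (+1)  2424: Sun (+2)  2425: Mon (+1) ✓  2426: Tue (+1)  2427: Wed (+1)
  2428: Fri (+2)  2429: Sat (+1)  2430: Sun (+1)  2431: Mon (+1) ✓
Monday years: 2347, 2352, 2358, 2369, 2375, 2380, 2386, 2397, 2403, 2408, 2414, 2425, 2431 — 13 in total.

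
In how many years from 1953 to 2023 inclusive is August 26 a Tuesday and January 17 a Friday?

Check each year's weekday for August 26 and January 17:
  1953: Wed/Sat  1954: Thu/Sun  1955: Fri/Mon  1956: Sun/Tue  1957: Mon/Thu  1958: Tue/Fri ✓  1959: Wed/Sat  1960: Fri/Sun  1961: Sat/Tue  1962: Sun/Wed  1963: Mon/Thu  1964: Wed/Fri  1965: Thu/Sun  1966: Fri/Mon  …(43 more)…  2010: Thu/Sun  2011: Fri/Mon  2012: Sun/Tue  2013: Mon/Thu  2014: Tue/Fri ✓  2015: Wed/Sat  2016: Fri/Sun  2017: Sat/Tue  2018: Sun/Wed  2019: Mon/Thu  2020: Wed/Fri  2021: Thu/Sun  2022: Fri/Mon  2023: Sat/Tue
Both conditions hold in: 1958, 1969, 1975, 1986, 1997, 2003, 2014 — 7.

7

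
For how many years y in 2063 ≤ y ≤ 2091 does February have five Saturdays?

1

February has 28 days (29 in leap years); it has five Saturdays when Saturday falls among the first (month-length − 28) days — i.e. when February 1 is Saturday in a leap year (never in a common year).
February 1 by year: 2063:Thu 2064:Fri 2065:Sun 2066:Mon 2067:Tue 2068:Wed 2069:Fri 2070:Sat 2071:Sun 2072:Mon 2073:Wed 2074:Thu 2075:Fri 2076:Sat✓ 2077:Mon 2078:Tue 2079:Wed 2080:Thu 2081:Sat 2082:Sun 2083:Mon 2084:Tue 2085:Thu 2086:Fri 2087:Sat 2088:Sun 2089:Tue 2090:Wed 2091:Thu
Years with five Saturdays: 2076 → 1.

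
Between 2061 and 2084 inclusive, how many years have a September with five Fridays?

8

September has 30 days; it has five Fridays when Friday falls among the first (month-length − 28) days — i.e. when September 1 is one of Friday/Thursday.
September 1 by year: 2061:Thu✓ 2062:Fri✓ 2063:Sat 2064:Mon 2065:Tue 2066:Wed 2067:Thu✓ 2068:Sat 2069:Sun 2070:Mon 2071:Tue 2072:Thu✓ 2073:Fri✓ 2074:Sat 2075:Sun 2076:Tue 2077:Wed 2078:Thu✓ 2079:Fri✓ 2080:Sun 2081:Mon 2082:Tue 2083:Wed 2084:Fri✓
Years with five Fridays: 2061, 2062, 2067, 2072, 2073, 2078, 2079, 2084 → 8.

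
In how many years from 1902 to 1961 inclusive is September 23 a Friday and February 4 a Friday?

6

Check each year's weekday for September 23 and February 4:
  1902: Tue/Tue  1903: Wed/Wed  1904: Fri/Thu  1905: Sat/Sat  1906: Sun/Sun  1907: Mon/Mon  1908: Wed/Tue  1909: Thu/Thu  1910: Fri/Fri ✓  1911: Sat/Sat  1912: Mon/Sun  1913: Tue/Tue  1914: Wed/Wed  1915: Thu/Thu  …(32 more)…  1948: Thu/Wed  1949: Fri/Fri ✓  1950: Sat/Sat  1951: Sun/Sun  1952: Tue/Mon  1953: Wed/Wed  1954: Thu/Thu  1955: Fri/Fri ✓  1956: Sun/Sat  1957: Mon/Mon  1958: Tue/Tue  1959: Wed/Wed  1960: Fri/Thu  1961: Sat/Sat
Both conditions hold in: 1910, 1921, 1927, 1938, 1949, 1955 — 6.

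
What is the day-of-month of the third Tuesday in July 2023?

18

July 1, 2023 is a Saturday, so the first Tuesday is the 4th.
The third Tuesday is 4 + 14 = 18.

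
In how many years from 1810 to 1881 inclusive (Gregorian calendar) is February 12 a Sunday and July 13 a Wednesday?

Check each year's weekday for February 12 and July 13:
  1810: Mon/Fri  1811: Tue/Sat  1812: Wed/Mon  1813: Fri/Tue  1814: Sat/Wed  1815: Sun/Thu  1816: Mon/Sat  1817: Wed/Sun  1818: Thu/Mon  1819: Fri/Tue  1820: Sat/Thu  1821: Mon/Fri  1822: Tue/Sat  1823: Wed/Sun  …(44 more)…  1868: Wed/Mon  1869: Fri/Tue  1870: Sat/Wed  1871: Sun/Thu  1872: Mon/Sat  1873: Wed/Sun  1874: Thu/Mon  1875: Fri/Tue  1876: Sat/Thu  1877: Mon/Fri  1878: Tue/Sat  1879: Wed/Sun  1880: Thu/Tue  1881: Sat/Wed
Both conditions hold in: no year — 0.

0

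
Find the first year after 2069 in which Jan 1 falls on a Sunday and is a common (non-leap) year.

Jan 1 advances by 2 weekdays after a leap year and by 1 after a common year.
2069: Jan 1 is Tuesday.
2070: Wednesday
2071: Thursday
2072: Friday (leap)
2073: Sunday
2073 begins on a Sunday and is a common year.

2073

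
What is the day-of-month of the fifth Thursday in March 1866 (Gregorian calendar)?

29

March 1, 1866 is a Thursday, so the first Thursday is the 1st.
The fifth Thursday is 1 + 28 = 29.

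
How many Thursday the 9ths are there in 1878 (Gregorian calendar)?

Check the 9th of each month of 1878: Jan 9: Wed, Feb 9: Sat, Mar 9: Sat, Apr 9: Tue, May 9: Thu, Jun 9: Sun, Jul 9: Tue, Aug 9: Fri, Sep 9: Mon, Oct 9: Wed, Nov 9: Sat, Dec 9: Mon.
Thursday occurs in May — 1 month.

1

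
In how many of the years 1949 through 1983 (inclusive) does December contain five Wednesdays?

15

December has 31 days; it has five Wednesdays when Wednesday falls among the first (month-length − 28) days — i.e. when December 1 is one of Wednesday/Tuesday/Monday.
December 1 by year: 1949:Thu 1950:Fri 1951:Sat 1952:Mon✓ 1953:Tue✓ 1954:Wed✓ 1955:Thu 1956:Sat 1957:Sun 1958:Mon✓ 1959:Tue✓ 1960:Thu 1961:Fri 1962:Sat 1963:Sun …(5 more)… 1969:Mon✓ 1970:Tue✓ 1971:Wed✓ 1972:Fri 1973:Sat 1974:Sun 1975:Mon✓ 1976:Wed✓ 1977:Thu 1978:Fri 1979:Sat 1980:Mon✓ 1981:Tue✓ 1982:Wed✓ 1983:Thu
Years with five Wednesdays: 1952, 1953, 1954, 1958, 1959, 1964, 1965, 1969, 1970, 1971, 1975, 1976, 1980, 1981, 1982 → 15.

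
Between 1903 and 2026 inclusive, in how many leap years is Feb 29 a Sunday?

4

Leap years in 1903–2026: 31 of them.
Feb 29 weekday advances by 5 (mod 7) from one leap year to the next four years later (or differs when a century non-leap intervenes).
Leap-day weekdays: 1904:Mon 1908:Sat 1912:Thu 1916:Tue 1920:Sun✓ 1924:Fri 1928:Wed 1932:Mon 1936:Sat 1940:Thu 1944:Tue 1948:Sun✓ 1952:Fri …(5 more)… 1976:Sun✓ 1980:Fri 1984:Wed 1988:Mon 1992:Sat 1996:Thu 2000:Tue 2004:Sun✓ 2008:Fri 2012:Wed 2016:Mon 2020:Sat 2024:Thu
Sunday: 1920, 1948, 1976, 2004 → 4.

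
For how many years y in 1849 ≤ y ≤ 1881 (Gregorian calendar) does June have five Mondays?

June has 30 days; it has five Mondays when Monday falls among the first (month-length − 28) days — i.e. when June 1 is one of Monday/Sunday.
June 1 by year: 1849:Fri 1850:Sat 1851:Sun✓ 1852:Tue 1853:Wed 1854:Thu 1855:Fri 1856:Sun✓ 1857:Mon✓ 1858:Tue 1859:Wed 1860:Fri 1861:Sat 1862:Sun✓ 1863:Mon✓ …(3 more)… 1867:Sat 1868:Mon✓ 1869:Tue 1870:Wed 1871:Thu 1872:Sat 1873:Sun✓ 1874:Mon✓ 1875:Tue 1876:Thu 1877:Fri 1878:Sat 1879:Sun✓ 1880:Tue 1881:Wed
Years with five Mondays: 1851, 1856, 1857, 1862, 1863, 1868, 1873, 1874, 1879 → 9.

9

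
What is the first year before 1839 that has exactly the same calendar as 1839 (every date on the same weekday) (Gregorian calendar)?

Two years share a calendar iff Jan 1 falls on the same weekday and both are leap or both are common. 1839: Jan 1 is Tuesday, common year.
1838: Jan 1 Monday, common
1837: Jan 1 Sunday, common
1836: Jan 1 Friday, leap
1835: Jan 1 Thursday, common
1834: Jan 1 Wednesday, common
1833: Jan 1 Tuesday, common
1833 matches on both conditions.

1833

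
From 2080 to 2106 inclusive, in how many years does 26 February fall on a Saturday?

Track 26 February's weekday year by year (advancing +1, or +2 across a Feb 29):
  2080: Mon  2081: Wed (+2)  2082: Thu (+1)  2083: Fri (+1)  2084: Sat (+1) ✓
  2085: Mon (+2)  2086: Tue (+1)  2087: Wed (+1)  2088: Thu (+1)  2089: Sat (+2) ✓
  2090: Sun (+1)  2091: Mon (+1)  2092: Tue (+1)  2093: Thu (+2)  2094: Fri (+1)
  2095: Sat (+1) ✓  2096: Sun (+1)  2097: Tue (+2)  2098: Wed (+1)  2099: Thu (+1)
  2100: Fri (+1)  2101: Sat (+1) ✓  2102: Sun (+1)  2103: Mon (+1)  2104: Tue (+1)
  2105: Thu (+2)  2106: Fri (+1)
Saturday years: 2084, 2089, 2095, 2101 — 4 in total.

4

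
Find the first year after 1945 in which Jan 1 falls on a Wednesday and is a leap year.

Jan 1 advances by 2 weekdays after a leap year and by 1 after a common year.
1945: Jan 1 is Monday.
1946: Tuesday
1947: Wednesday
1948: Thursday (leap)
1949: Saturday
1950: Sunday
1951: Monday
1952: Tuesday (leap)
1953: Thursday
1954: Friday
1955: Saturday
1956: Sunday (leap)
1957: Tuesday
1958: Wednesday
1959: Thursday
1960: Friday (leap)
1961: Sunday
1962: Monday
1963: Tuesday
1964: Wednesday (leap)
1964 begins on a Wednesday and is a leap year.

1964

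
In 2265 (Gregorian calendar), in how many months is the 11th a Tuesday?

Check the 11th of each month of 2265: Jan 11: Wed, Feb 11: Sat, Mar 11: Sat, Apr 11: Tue, May 11: Thu, Jun 11: Sun, Jul 11: Tue, Aug 11: Fri, Sep 11: Mon, Oct 11: Wed, Nov 11: Sat, Dec 11: Mon.
Tuesday occurs in April, July — 2 months.

2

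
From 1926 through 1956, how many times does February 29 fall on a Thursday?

Leap years in 1926–1956: 8 of them.
Feb 29 weekday advances by 5 (mod 7) from one leap year to the next four years later (or differs when a century non-leap intervenes).
Leap-day weekdays: 1928:Wed 1932:Mon 1936:Sat 1940:Thu✓ 1944:Tue 1948:Sun 1952:Fri 1956:Wed
Thursday: 1940 → 1.

1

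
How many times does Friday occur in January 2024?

January 2024 has 31 days and begins on Monday.
The first Friday is January 5.
Fridays fall on 5, 12, 19, 26 — that's 4.

4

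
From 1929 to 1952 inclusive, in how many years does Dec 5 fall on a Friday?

4

Track Dec 5's weekday year by year (advancing +1, or +2 across a Feb 29):
  1929: Thu  1930: Fri (+1) ✓  1931: Sat (+1)  1932: Mon (+2)  1933: Tue (+1)
  1934: Wed (+1)  1935: Thu (+1)  1936: Sat (+2)  1937: Sun (+1)  1938: Mon (+1)
  1939: Tue (+1)  1940: Thu (+2)  1941: Fri (+1) ✓  1942: Sat (+1)  1943: Sun (+1)
  1944: Tue (+2)  1945: Wed (+1)  1946: Thu (+1)  1947: Fri (+1) ✓  1948: Sun (+2)
  1949: Mon (+1)  1950: Tue (+1)  1951: Wed (+1)  1952: Fri (+2) ✓
Friday years: 1930, 1941, 1947, 1952 — 4 in total.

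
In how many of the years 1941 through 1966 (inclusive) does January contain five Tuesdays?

January has 31 days; it has five Tuesdays when Tuesday falls among the first (month-length − 28) days — i.e. when January 1 is one of Tuesday/Monday/Sunday.
January 1 by year: 1941:Wed 1942:Thu 1943:Fri 1944:Sat 1945:Mon✓ 1946:Tue✓ 1947:Wed 1948:Thu 1949:Sat 1950:Sun✓ 1951:Mon✓ 1952:Tue✓ 1953:Thu 1954:Fri 1955:Sat 1956:Sun✓ 1957:Tue✓ 1958:Wed 1959:Thu 1960:Fri 1961:Sun✓ 1962:Mon✓ 1963:Tue✓ 1964:Wed 1965:Fri 1966:Sat
Years with five Tuesdays: 1945, 1946, 1950, 1951, 1952, 1956, 1957, 1961, 1962, 1963 → 10.

10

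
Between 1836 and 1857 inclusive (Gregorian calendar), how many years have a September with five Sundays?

6

September has 30 days; it has five Sundays when Sunday falls among the first (month-length − 28) days — i.e. when September 1 is one of Sunday/Saturday.
September 1 by year: 1836:Thu 1837:Fri 1838:Sat✓ 1839:Sun✓ 1840:Tue 1841:Wed 1842:Thu 1843:Fri 1844:Sun✓ 1845:Mon 1846:Tue 1847:Wed 1848:Fri 1849:Sat✓ 1850:Sun✓ 1851:Mon 1852:Wed 1853:Thu 1854:Fri 1855:Sat✓ 1856:Mon 1857:Tue
Years with five Sundays: 1838, 1839, 1844, 1849, 1850, 1855 → 6.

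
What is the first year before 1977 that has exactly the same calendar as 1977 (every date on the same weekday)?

Two years share a calendar iff Jan 1 falls on the same weekday and both are leap or both are common. 1977: Jan 1 is Saturday, common year.
1976: Jan 1 Thursday, leap
1975: Jan 1 Wednesday, common
1974: Jan 1 Tuesday, common
1973: Jan 1 Monday, common
1972: Jan 1 Saturday, leap
1971: Jan 1 Friday, common
1970: Jan 1 Thursday, common
1969: Jan 1 Wednesday, common
1968: Jan 1 Monday, leap
1967: Jan 1 Sunday, common
1966: Jan 1 Saturday, common
1966 matches on both conditions.

1966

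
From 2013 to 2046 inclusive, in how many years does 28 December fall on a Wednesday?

Track 28 December's weekday year by year (advancing +1, or +2 across a Feb 29):
  2013: Sat  2014: Sun (+1)  2015: Mon (+1)  2016: Wed (+2) ✓  2017: Thu (+1)
  2018: Fri (+1)  2019: Sat (+1)  2020: Mon (+2)  2021: Tue (+1)  2022: Wed (+1) ✓
  2023: Thu (+1)  2024: Sat (+2)  2025: Sun (+1)  2026: Mon (+1)  … (6 more years) …
  2033: Wed (+1) ✓  2034: Thu (+1)  2035: Fri (+1)  2036: Sun (+2)  2037: Mon (+1)
  2038: Tue (+1)  2039: Wed (+1) ✓  2040: Fri (+2)  2041: Sat (+1)  2042: Sun (+1)
  2043: Mon (+1)  2044: Wed (+2) ✓  2045: Thu (+1)  2046: Fri (+1)
Wednesday years: 2016, 2022, 2033, 2039, 2044 — 5 in total.

5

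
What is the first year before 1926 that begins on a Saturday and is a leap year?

Jan 1 advances by 2 weekdays after a leap year and by 1 after a common year.
1926: Jan 1 is Friday.
1925: Thursday
1924: Tuesday (leap)
1923: Monday
1922: Sunday
1921: Saturday
1920: Thursday (leap)
1919: Wednesday
1918: Tuesday
1917: Monday
1916: Saturday (leap)
1916 begins on a Saturday and is a leap year.

1916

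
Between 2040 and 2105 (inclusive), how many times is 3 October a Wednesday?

Track 3 October's weekday year by year (advancing +1, or +2 across a Feb 29):
  2040: Wed ✓  2041: Thu (+1)  2042: Fri (+1)  2043: Sat (+1)  2044: Mon (+2)
  2045: Tue (+1)  2046: Wed (+1) ✓  2047: Thu (+1)  2048: Sat (+2)  2049: Sun (+1)
  2050: Mon (+1)  2051: Tue (+1)  2052: Thu (+2)  2053: Fri (+1)  … (38 more years) …
  2092: Fri (+2)  2093: Sat (+1)  2094: Sun (+1)  2095: Mon (+1)  2096: Wed (+2) ✓
  2097: Thu (+1)  2098: Fri (+1)  2099: Sat (+1)  2100: Sun (+1)  2101: Mon (+1)
  2102: Tue (+1)  2103: Wed (+1) ✓  2104: Fri (+2)  2105: Sat (+1)
Wednesday years: 2040, 2046, 2057, 2063, 2068, 2074, 2085, 2091, 2096, 2103 — 10 in total.

10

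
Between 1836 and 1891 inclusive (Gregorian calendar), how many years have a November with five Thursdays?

16

November has 30 days; it has five Thursdays when Thursday falls among the first (month-length − 28) days — i.e. when November 1 is one of Thursday/Wednesday.
November 1 by year: 1836:Tue 1837:Wed✓ 1838:Thu✓ 1839:Fri 1840:Sun 1841:Mon 1842:Tue 1843:Wed✓ 1844:Fri 1845:Sat 1846:Sun 1847:Mon 1848:Wed✓ 1849:Thu✓ 1850:Fri …(26 more)… 1877:Thu✓ 1878:Fri 1879:Sat 1880:Mon 1881:Tue 1882:Wed✓ 1883:Thu✓ 1884:Sat 1885:Sun 1886:Mon 1887:Tue 1888:Thu✓ 1889:Fri 1890:Sat 1891:Sun
Years with five Thursdays: 1837, 1838, 1843, 1848, 1849, 1854, 1855, 1860, 1865, 1866, 1871, 1876, 1877, 1882, 1883, 1888 → 16.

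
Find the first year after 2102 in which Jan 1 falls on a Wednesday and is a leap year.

Jan 1 advances by 2 weekdays after a leap year and by 1 after a common year.
2102: Jan 1 is Sunday.
2103: Monday
2104: Tuesday (leap)
2105: Thursday
2106: Friday
2107: Saturday
2108: Sunday (leap)
2109: Tuesday
2110: Wednesday
2111: Thursday
2112: Friday (leap)
2113: Sunday
2114: Monday
2115: Tuesday
2116: Wednesday (leap)
2116 begins on a Wednesday and is a leap year.

2116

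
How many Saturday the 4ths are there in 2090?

3

Check the 4th of each month of 2090: Jan 4: Wed, Feb 4: Sat, Mar 4: Sat, Apr 4: Tue, May 4: Thu, Jun 4: Sun, Jul 4: Tue, Aug 4: Fri, Sep 4: Mon, Oct 4: Wed, Nov 4: Sat, Dec 4: Mon.
Saturday occurs in February, March, November — 3 months.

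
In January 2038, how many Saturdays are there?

5

January 2038 has 31 days and begins on Friday.
The first Saturday is January 2.
Saturdays fall on 2, 9, 16, 23, 30 — that's 5.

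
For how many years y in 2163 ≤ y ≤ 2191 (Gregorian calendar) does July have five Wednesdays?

July has 31 days; it has five Wednesdays when Wednesday falls among the first (month-length − 28) days — i.e. when July 1 is one of Wednesday/Tuesday/Monday.
July 1 by year: 2163:Fri 2164:Sun 2165:Mon✓ 2166:Tue✓ 2167:Wed✓ 2168:Fri 2169:Sat 2170:Sun 2171:Mon✓ 2172:Wed✓ 2173:Thu 2174:Fri 2175:Sat 2176:Mon✓ 2177:Tue✓ 2178:Wed✓ 2179:Thu 2180:Sat 2181:Sun 2182:Mon✓ 2183:Tue✓ 2184:Thu 2185:Fri 2186:Sat 2187:Sun 2188:Tue✓ 2189:Wed✓ 2190:Thu 2191:Fri
Years with five Wednesdays: 2165, 2166, 2167, 2171, 2172, 2176, 2177, 2178, 2182, 2183, 2188, 2189 → 12.

12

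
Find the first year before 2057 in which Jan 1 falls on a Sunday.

2051

Jan 1 advances by 2 weekdays after a leap year and by 1 after a common year.
2057: Jan 1 is Monday.
2056: Saturday (leap)
2055: Friday
2054: Thursday
2053: Wednesday
2052: Monday (leap)
2051: Sunday
2051 begins on a Sunday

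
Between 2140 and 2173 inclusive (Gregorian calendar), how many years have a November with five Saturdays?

9

November has 30 days; it has five Saturdays when Saturday falls among the first (month-length − 28) days — i.e. when November 1 is one of Saturday/Friday.
November 1 by year: 2140:Tue 2141:Wed 2142:Thu 2143:Fri✓ 2144:Sun 2145:Mon 2146:Tue 2147:Wed 2148:Fri✓ 2149:Sat✓ 2150:Sun 2151:Mon 2152:Wed 2153:Thu 2154:Fri✓ …(4 more)… 2159:Thu 2160:Sat✓ 2161:Sun 2162:Mon 2163:Tue 2164:Thu 2165:Fri✓ 2166:Sat✓ 2167:Sun 2168:Tue 2169:Wed 2170:Thu 2171:Fri✓ 2172:Sun 2173:Mon
Years with five Saturdays: 2143, 2148, 2149, 2154, 2155, 2160, 2165, 2166, 2171 → 9.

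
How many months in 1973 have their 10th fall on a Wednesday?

Check the 10th of each month of 1973: Jan 10: Wed, Feb 10: Sat, Mar 10: Sat, Apr 10: Tue, May 10: Thu, Jun 10: Sun, Jul 10: Tue, Aug 10: Fri, Sep 10: Mon, Oct 10: Wed, Nov 10: Sat, Dec 10: Mon.
Wednesday occurs in January, October — 2 months.

2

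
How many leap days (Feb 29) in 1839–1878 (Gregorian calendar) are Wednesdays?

1

Leap years in 1839–1878: 10 of them.
Feb 29 weekday advances by 5 (mod 7) from one leap year to the next four years later (or differs when a century non-leap intervenes).
Leap-day weekdays: 1840:Sat 1844:Thu 1848:Tue 1852:Sun 1856:Fri 1860:Wed✓ 1864:Mon 1868:Sat 1872:Thu 1876:Tue
Wednesday: 1860 → 1.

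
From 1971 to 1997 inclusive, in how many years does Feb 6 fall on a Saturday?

4

Track Feb 6's weekday year by year (advancing +1, or +2 across a Feb 29):
  1971: Sat ✓  1972: Sun (+1)  1973: Tue (+2)  1974: Wed (+1)  1975: Thu (+1)
  1976: Fri (+1)  1977: Sun (+2)  1978: Mon (+1)  1979: Tue (+1)  1980: Wed (+1)
  1981: Fri (+2)  1982: Sat (+1) ✓  1983: Sun (+1)  1984: Mon (+1)  1985: Wed (+2)
  1986: Thu (+1)  1987: Fri (+1)  1988: Sat (+1) ✓  1989: Mon (+2)  1990: Tue (+1)
  1991: Wed (+1)  1992: Thu (+1)  1993: Sat (+2) ✓  1994: Sun (+1)  1995: Mon (+1)
  1996: Tue (+1)  1997: Thu (+2)
Saturday years: 1971, 1982, 1988, 1993 — 4 in total.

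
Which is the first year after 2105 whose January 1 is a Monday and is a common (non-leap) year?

2114

Jan 1 advances by 2 weekdays after a leap year and by 1 after a common year.
2105: Jan 1 is Thursday.
2106: Friday
2107: Saturday
2108: Sunday (leap)
2109: Tuesday
2110: Wednesday
2111: Thursday
2112: Friday (leap)
2113: Sunday
2114: Monday
2114 begins on a Monday and is a common year.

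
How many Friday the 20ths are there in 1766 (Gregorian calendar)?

1

Check the 20th of each month of 1766: Jan 20: Mon, Feb 20: Thu, Mar 20: Thu, Apr 20: Sun, May 20: Tue, Jun 20: Fri, Jul 20: Sun, Aug 20: Wed, Sep 20: Sat, Oct 20: Mon, Nov 20: Thu, Dec 20: Sat.
Friday occurs in June — 1 month.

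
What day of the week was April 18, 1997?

January 1, 1997 is a Wednesday.
April 18 is day 108 of the year, i.e. 107 days after Jan 1.
107 mod 7 = 2, so advance 2 weekdays from Wednesday: Friday.

Friday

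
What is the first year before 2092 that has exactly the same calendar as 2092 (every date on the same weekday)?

2064

Two years share a calendar iff Jan 1 falls on the same weekday and both are leap or both are common. 2092: Jan 1 is Tuesday, leap year.
2091: Jan 1 Monday, common
2090: Jan 1 Sunday, common
2089: Jan 1 Saturday, common
2088: Jan 1 Thursday, leap
2087: Jan 1 Wednesday, common
2086: Jan 1 Tuesday, common
2085: Jan 1 Monday, common
2084: Jan 1 Saturday, leap
2083: Jan 1 Friday, common
2082: Jan 1 Thursday, common
2081: Jan 1 Wednesday, common
2080: Jan 1 Monday, leap
2079: Jan 1 Sunday, common
2078: Jan 1 Saturday, common
2077: Jan 1 Friday, common
2076: Jan 1 Wednesday, leap
2075: Jan 1 Tuesday, common
2074: Jan 1 Monday, common
2073: Jan 1 Sunday, common
2072: Jan 1 Friday, leap
2071: Jan 1 Thursday, common
2070: Jan 1 Wednesday, common
2069: Jan 1 Tuesday, common
2068: Jan 1 Sunday, leap
2067: Jan 1 Saturday, common
2066: Jan 1 Friday, common
2065: Jan 1 Thursday, common
2064: Jan 1 Tuesday, leap
2064 matches on both conditions.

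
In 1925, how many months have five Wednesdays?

4

A month of length L has five Wednesdays iff its first Wednesday is on day ≤ L−28 (so day 1–3 in a 31-day month, 1–2 in a 30-day month, day 1 in a leap February).
Checking each month of 1925: Jan starts Thu (31d); Feb starts Sun (28d); Mar starts Sun (31d); Apr starts Wed (30d) ✓; May starts Fri (31d); Jun starts Mon (30d); Jul starts Wed (31d) ✓; Aug starts Sat (31d); Sep starts Tue (30d) ✓; Oct starts Thu (31d); Nov starts Sun (30d); Dec starts Tue (31d) ✓.
Five-Wednesday months: April, July, September, December → 4.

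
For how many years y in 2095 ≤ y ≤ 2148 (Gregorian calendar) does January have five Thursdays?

January has 31 days; it has five Thursdays when Thursday falls among the first (month-length − 28) days — i.e. when January 1 is one of Thursday/Wednesday/Tuesday.
January 1 by year: 2095:Sat 2096:Sun 2097:Tue✓ 2098:Wed✓ 2099:Thu✓ 2100:Fri 2101:Sat 2102:Sun 2103:Mon 2104:Tue✓ 2105:Thu✓ 2106:Fri 2107:Sat 2108:Sun 2109:Tue✓ …(24 more)… 2134:Fri 2135:Sat 2136:Sun 2137:Tue✓ 2138:Wed✓ 2139:Thu✓ 2140:Fri 2141:Sun 2142:Mon 2143:Tue✓ 2144:Wed✓ 2145:Fri 2146:Sat 2147:Sun 2148:Mon
Years with five Thursdays: 2097, 2098, 2099, 2104, 2105, 2109, 2110, 2111, 2115, 2116, 2121, 2122, 2126, 2127, 2128, 2132, 2133, 2137, 2138, 2139, 2143, 2144 → 22.

22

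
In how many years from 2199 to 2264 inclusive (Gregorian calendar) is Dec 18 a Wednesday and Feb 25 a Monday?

8

Check each year's weekday for Dec 18 and Feb 25:
  2199: Wed/Mon ✓  2200: Thu/Tue  2201: Fri/Wed  2202: Sat/Thu  2203: Sun/Fri  2204: Tue/Sat  2205: Wed/Mon ✓  2206: Thu/Tue  2207: Fri/Wed  2208: Sun/Thu  2209: Mon/Sat  2210: Tue/Sun  2211: Wed/Mon ✓  2212: Fri/Tue  …(38 more)…  2251: Thu/Tue  2252: Sat/Wed  2253: Sun/Fri  2254: Mon/Sat  2255: Tue/Sun  2256: Thu/Mon  2257: Fri/Wed  2258: Sat/Thu  2259: Sun/Fri  2260: Tue/Sat  2261: Wed/Mon ✓  2262: Thu/Tue  2263: Fri/Wed  2264: Sun/Thu
Both conditions hold in: 2199, 2205, 2211, 2222, 2233, 2239, 2250, 2261 — 8.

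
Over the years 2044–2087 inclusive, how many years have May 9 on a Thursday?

Track May 9's weekday year by year (advancing +1, or +2 across a Feb 29):
  2044: Mon  2045: Tue (+1)  2046: Wed (+1)  2047: Thu (+1) ✓  2048: Sat (+2)
  2049: Sun (+1)  2050: Mon (+1)  2051: Tue (+1)  2052: Thu (+2) ✓  2053: Fri (+1)
  2054: Sat (+1)  2055: Sun (+1)  2056: Tue (+2)  2057: Wed (+1)  … (16 more years) …
  2074: Wed (+1)  2075: Thu (+1) ✓  2076: Sat (+2)  2077: Sun (+1)  2078: Mon (+1)
  2079: Tue (+1)  2080: Thu (+2) ✓  2081: Fri (+1)  2082: Sat (+1)  2083: Sun (+1)
  2084: Tue (+2)  2085: Wed (+1)  2086: Thu (+1) ✓  2087: Fri (+1)
Thursday years: 2047, 2052, 2058, 2069, 2075, 2080, 2086 — 7 in total.

7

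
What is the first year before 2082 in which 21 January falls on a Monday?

2075

From one year to the next, a fixed date's weekday advances by 1, or by 2 when a Feb 29 lies between the two dates.
2082: January 21 is Wednesday.
2081: Tuesday (−1)
2080: Sunday (−2)
2079: Saturday (−1)
2078: Friday (−1)
2077: Thursday (−1)
2076: Tuesday (−2)
2075: Monday (−1)
21 January falls on a Monday in 2075.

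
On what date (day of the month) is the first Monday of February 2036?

4

February 1, 2036 is a Friday, so the first Monday is the 4th.
The first Monday is 4 + 0 = 4.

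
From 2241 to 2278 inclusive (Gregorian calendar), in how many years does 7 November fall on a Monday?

Track 7 November's weekday year by year (advancing +1, or +2 across a Feb 29):
  2241: Sun  2242: Mon (+1) ✓  2243: Tue (+1)  2244: Thu (+2)  2245: Fri (+1)
  2246: Sat (+1)  2247: Sun (+1)  2248: Tue (+2)  2249: Wed (+1)  2250: Thu (+1)
  2251: Fri (+1)  2252: Sun (+2)  2253: Mon (+1) ✓  2254: Tue (+1)  … (10 more years) …
  2265: Tue (+1)  2266: Wed (+1)  2267: Thu (+1)  2268: Sat (+2)  2269: Sun (+1)
  2270: Mon (+1) ✓  2271: Tue (+1)  2272: Thu (+2)  2273: Fri (+1)  2274: Sat (+1)
  2275: Sun (+1)  2276: Tue (+2)  2277: Wed (+1)  2278: Thu (+1)
Monday years: 2242, 2253, 2259, 2264, 2270 — 5 in total.

5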